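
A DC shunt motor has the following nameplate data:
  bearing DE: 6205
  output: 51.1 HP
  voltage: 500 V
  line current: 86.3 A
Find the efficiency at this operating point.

P_out = 51.1 × 746 = 38121 W
P_in = V·I = 500 × 86.3 = 43150 W
η = P_out / P_in = 38121 / 43150 = 0.883 = 88.3%

88.3 %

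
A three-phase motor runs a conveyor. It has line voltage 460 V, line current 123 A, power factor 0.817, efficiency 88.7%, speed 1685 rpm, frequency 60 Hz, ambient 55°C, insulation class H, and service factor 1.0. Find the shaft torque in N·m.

402 N·m

P_in = √3·V·I·cosφ = 1.732 × 460 × 123 × 0.817 = 80063 W
P_out = η·P_in = 0.887 × 80063 = 71016 W
n = 1685 rpm
ω = 2π×1685/60 = 176.5 rad/s
τ = P_out/ω = 71016/176.5 = 402 N·m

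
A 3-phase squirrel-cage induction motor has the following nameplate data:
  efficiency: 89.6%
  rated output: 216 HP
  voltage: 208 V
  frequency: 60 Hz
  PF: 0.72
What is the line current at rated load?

P_out = 216 × 746 = 161136 W
P_in = P_out / η = 161136 / 0.896 = 179839 W
I_L = P_in / (√3·V_L·cosφ) = 179839 / (1.732 × 208 × 0.72) = 693 A

693 A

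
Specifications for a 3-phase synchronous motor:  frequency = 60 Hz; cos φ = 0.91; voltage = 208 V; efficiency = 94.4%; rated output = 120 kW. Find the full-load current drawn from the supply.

P_out = 120 kW = 120000 W
P_in = P_out / η = 120000 / 0.944 = 127119 W
I_L = P_in / (√3·V_L·cosφ) = 127119 / (1.732 × 208 × 0.91) = 388 A

388 A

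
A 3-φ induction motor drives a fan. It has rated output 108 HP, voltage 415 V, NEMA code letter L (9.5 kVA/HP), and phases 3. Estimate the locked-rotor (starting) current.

S_LR = 9.5 × 108 = 1026 kVA
I_LR = S_LR/(√3·V_L) = 1026000/(1.732×415) = 1430 A

1430 A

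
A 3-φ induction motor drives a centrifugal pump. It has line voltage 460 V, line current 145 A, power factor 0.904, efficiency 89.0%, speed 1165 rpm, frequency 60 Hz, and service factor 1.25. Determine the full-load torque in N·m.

762 N·m

P_in = √3·V·I·cosφ = 1.732 × 460 × 145 × 0.904 = 104434 W
P_out = η·P_in = 0.89 × 104434 = 92946 W
n = 1165 rpm
ω = 2π×1165/60 = 122 rad/s
τ = P_out/ω = 92946/122 = 762 N·m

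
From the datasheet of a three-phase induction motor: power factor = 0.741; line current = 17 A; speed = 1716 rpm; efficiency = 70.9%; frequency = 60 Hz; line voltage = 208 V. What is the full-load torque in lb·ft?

13.2 lb·ft

P_in = √3·V·I·cosφ = 1.732 × 208 × 17 × 0.741 = 4538 W
P_out = η·P_in = 0.709 × 4538 = 3217 W
n = 1716 rpm
ω = 2π×1716/60 = 179.7 rad/s
τ = P_out/ω = 3217/179.7 = 17.9 N·m
In lb·ft: 17.9/1.356 = 13.2 lb·ft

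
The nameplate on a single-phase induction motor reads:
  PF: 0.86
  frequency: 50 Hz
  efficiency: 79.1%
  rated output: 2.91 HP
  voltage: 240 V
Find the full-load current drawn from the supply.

P_out = 2.91 × 746 = 2171 W
P_in = P_out / η = 2171 / 0.791 = 2745 W
I = P_in / (V·cosφ) = 2745 / (240 × 0.86) = 13.3 A

13.3 A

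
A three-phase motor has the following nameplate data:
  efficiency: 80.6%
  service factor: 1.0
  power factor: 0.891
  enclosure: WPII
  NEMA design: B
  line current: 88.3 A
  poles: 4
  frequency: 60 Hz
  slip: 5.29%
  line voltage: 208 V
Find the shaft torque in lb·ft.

P_in = √3·V·I·cosφ = 1.732 × 208 × 88.3 × 0.891 = 28343 W
P_out = η·P_in = 0.806 × 28343 = 22844 W
n_s = 120×60/4 = 1800 rpm; n = 1800×(1−0.0529) = 1705 rpm
ω = 2π×1705/60 = 178.5 rad/s
τ = P_out/ω = 22844/178.5 = 128 N·m
In lb·ft: 128/1.356 = 94.4 lb·ft

94.4 lb·ft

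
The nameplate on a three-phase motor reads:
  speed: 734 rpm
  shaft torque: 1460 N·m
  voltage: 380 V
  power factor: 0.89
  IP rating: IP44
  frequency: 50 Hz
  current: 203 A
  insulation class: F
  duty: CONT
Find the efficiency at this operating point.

94.4 %

ω = 2π × 734/60 = 76.86 rad/s; P_out = τω = 1460 × 76.86 = 112216 W
P_in = √3·V_L·I_L·cosφ = 1.732 × 380 × 203 × 0.89 = 118910 W
η = P_out / P_in = 112216 / 118910 = 0.944 = 94.4%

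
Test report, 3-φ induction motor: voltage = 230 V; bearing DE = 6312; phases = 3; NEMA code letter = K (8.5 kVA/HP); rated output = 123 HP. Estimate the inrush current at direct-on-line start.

2620 A

S_LR = 8.5 × 123 = 1045.5 kVA
I_LR = S_LR/(√3·V_L) = 1045500/(1.732×230) = 2620 A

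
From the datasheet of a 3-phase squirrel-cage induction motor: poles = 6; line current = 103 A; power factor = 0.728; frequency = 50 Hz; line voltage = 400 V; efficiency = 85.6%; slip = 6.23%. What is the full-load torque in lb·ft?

334 lb·ft

P_in = √3·V·I·cosφ = 1.732 × 400 × 103 × 0.728 = 51949 W
P_out = η·P_in = 0.856 × 51949 = 44468 W
n_s = 120×50/6 = 1000 rpm; n = 1000×(1−0.0623) = 938 rpm
ω = 2π×938/60 = 98.23 rad/s
τ = P_out/ω = 44468/98.23 = 452.7 N·m
In lb·ft: 452.7/1.356 = 334 lb·ft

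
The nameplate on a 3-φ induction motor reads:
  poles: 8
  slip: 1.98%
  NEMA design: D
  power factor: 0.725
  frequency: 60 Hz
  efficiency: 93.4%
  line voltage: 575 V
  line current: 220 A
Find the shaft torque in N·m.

P_in = √3·V·I·cosφ = 1.732 × 575 × 220 × 0.725 = 158846 W
P_out = η·P_in = 0.934 × 158846 = 148362 W
n_s = 120×60/8 = 900 rpm; n = 900×(1−0.0198) = 882 rpm
ω = 2π×882/60 = 92.36 rad/s
τ = P_out/ω = 148362/92.36 = 1610 N·m

1610 N·m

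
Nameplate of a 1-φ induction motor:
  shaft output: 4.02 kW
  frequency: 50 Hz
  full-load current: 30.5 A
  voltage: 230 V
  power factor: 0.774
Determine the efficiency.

74.0 %

P_out = 4.02 kW = 4020 W
P_in = V·I·cosφ = 230 × 30.5 × 0.774 = 5430 W
η = P_out / P_in = 4020 / 5430 = 0.740 = 74.0%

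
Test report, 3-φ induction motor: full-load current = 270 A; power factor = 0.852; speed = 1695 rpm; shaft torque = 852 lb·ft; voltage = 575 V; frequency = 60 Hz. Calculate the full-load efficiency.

τ = 852 lb·ft × 1.356 = 1155 N·m
ω = 2π × 1695/60 = 177.5 rad/s; P_out = τω = 1155 × 177.5 = 205013 W
P_in = √3·V_L·I_L·cosφ = 1.732 × 575 × 270 × 0.852 = 229097 W
η = P_out / P_in = 205013 / 229097 = 0.895 = 89.5%

89.5 %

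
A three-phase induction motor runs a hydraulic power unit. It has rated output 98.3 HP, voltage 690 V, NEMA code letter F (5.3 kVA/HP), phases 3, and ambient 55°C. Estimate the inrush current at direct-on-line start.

S_LR = 5.3 × 98.3 = 520.99 kVA
I_LR = S_LR/(√3·V_L) = 520990/(1.732×690) = 436 A

436 A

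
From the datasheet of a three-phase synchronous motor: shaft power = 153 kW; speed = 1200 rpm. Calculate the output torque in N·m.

1220 N·m

ω = 2π × 1200/60 = 125.7 rad/s
τ = P/ω = 153000/125.7 = 1220 N·m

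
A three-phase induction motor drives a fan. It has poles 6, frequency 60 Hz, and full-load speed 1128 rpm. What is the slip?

n_s = 120f/p = 120×60/6 = 1200 rpm
s = (n_s − n)/n_s = (1200 − 1128)/1200 = 0.0600

6.00 %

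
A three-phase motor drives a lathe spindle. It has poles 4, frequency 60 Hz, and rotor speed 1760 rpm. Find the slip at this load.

n_s = 120f/p = 120×60/4 = 1800 rpm
s = (n_s − n)/n_s = (1800 − 1760)/1800 = 0.0222

2.22 %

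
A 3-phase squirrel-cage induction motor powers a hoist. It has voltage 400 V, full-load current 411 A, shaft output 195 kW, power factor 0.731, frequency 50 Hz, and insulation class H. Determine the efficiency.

93.7 %

P_out = 195 kW = 195000 W
P_in = √3·V_L·I_L·cosφ = 1.732 × 400 × 411 × 0.731 = 208146 W
η = P_out / P_in = 195000 / 208146 = 0.937 = 93.7%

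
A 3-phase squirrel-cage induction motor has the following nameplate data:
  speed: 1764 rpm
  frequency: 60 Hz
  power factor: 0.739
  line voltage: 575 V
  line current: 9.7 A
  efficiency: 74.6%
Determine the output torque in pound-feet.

P_in = √3·V·I·cosφ = 1.732 × 575 × 9.7 × 0.739 = 7139 W
P_out = η·P_in = 0.746 × 7139 = 5326 W
n = 1764 rpm
ω = 2π×1764/60 = 184.7 rad/s
τ = P_out/ω = 5326/184.7 = 28.84 N·m
In lb·ft: 28.84/1.356 = 21.3 lb·ft

21.3 lb·ft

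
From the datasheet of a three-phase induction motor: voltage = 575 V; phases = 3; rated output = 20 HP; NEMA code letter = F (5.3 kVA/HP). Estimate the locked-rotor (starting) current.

S_LR = 5.3 × 20 = 106 kVA
I_LR = S_LR/(√3·V_L) = 106000/(1.732×575) = 106 A

106 A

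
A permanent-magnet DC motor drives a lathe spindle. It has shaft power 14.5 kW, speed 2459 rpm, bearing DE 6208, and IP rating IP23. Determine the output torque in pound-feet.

ω = 2π × 2459/60 = 257.5 rad/s
τ = P/ω = 14500/257.5 = 56.31 N·m
In lb·ft: 56.31/1.356 = 41.5 lb·ft

41.5 lb·ft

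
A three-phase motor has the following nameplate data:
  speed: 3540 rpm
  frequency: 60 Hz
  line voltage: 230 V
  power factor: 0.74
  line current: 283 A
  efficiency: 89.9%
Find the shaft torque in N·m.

202 N·m

P_in = √3·V·I·cosφ = 1.732 × 230 × 283 × 0.74 = 83425 W
P_out = η·P_in = 0.899 × 83425 = 74999 W
n = 3540 rpm
ω = 2π×3540/60 = 370.7 rad/s
τ = P_out/ω = 74999/370.7 = 202 N·m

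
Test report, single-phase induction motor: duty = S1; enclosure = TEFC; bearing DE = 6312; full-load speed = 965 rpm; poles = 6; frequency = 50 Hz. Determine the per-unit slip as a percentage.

n_s = 120f/p = 120×50/6 = 1000 rpm
s = (n_s − n)/n_s = (1000 − 965)/1000 = 0.0350

3.50 %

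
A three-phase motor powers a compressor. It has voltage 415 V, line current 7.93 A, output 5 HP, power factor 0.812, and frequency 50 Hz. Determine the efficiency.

P_out = 5 × 746 = 3730 W
P_in = √3·V_L·I_L·cosφ = 1.732 × 415 × 7.93 × 0.812 = 4628 W
η = P_out / P_in = 3730 / 4628 = 0.806 = 80.6%

80.6 %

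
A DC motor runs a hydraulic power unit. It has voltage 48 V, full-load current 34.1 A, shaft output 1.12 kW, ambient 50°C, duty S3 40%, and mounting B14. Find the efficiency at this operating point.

P_out = 1.12 kW = 1120 W
P_in = V·I = 48 × 34.1 = 1637 W
η = P_out / P_in = 1120 / 1637 = 0.684 = 68.4%

68.4 %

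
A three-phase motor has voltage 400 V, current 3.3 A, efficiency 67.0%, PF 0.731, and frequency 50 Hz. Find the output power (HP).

1.5 HP

P_in = √3·V·I·cosφ = 1.732 × 400 × 3.3 × 0.731 = 1671 W
P_out = η·P_in = 0.67 × 1671 = 1120 W
= 1120/746 = 1.5 HP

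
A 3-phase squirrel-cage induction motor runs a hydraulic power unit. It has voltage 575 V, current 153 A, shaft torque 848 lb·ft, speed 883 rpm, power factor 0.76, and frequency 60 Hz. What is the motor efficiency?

τ = 848 lb·ft × 1.356 = 1150 N·m
ω = 2π × 883/60 = 92.47 rad/s; P_out = τω = 1150 × 92.47 = 106341 W
P_in = √3·V_L·I_L·cosφ = 1.732 × 575 × 153 × 0.76 = 115803 W
η = P_out / P_in = 106341 / 115803 = 0.918 = 91.8%

91.8 %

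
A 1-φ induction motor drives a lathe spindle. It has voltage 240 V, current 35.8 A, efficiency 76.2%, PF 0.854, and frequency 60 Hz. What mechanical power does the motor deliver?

5.59 kW

P_in = V·I·cosφ = 240 × 35.8 × 0.854 = 7338 W
P_out = η·P_in = 0.762 × 7338 = 5592 W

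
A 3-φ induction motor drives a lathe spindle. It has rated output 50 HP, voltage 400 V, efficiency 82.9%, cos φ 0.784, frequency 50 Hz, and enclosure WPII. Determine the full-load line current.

P_out = 50 × 746 = 37300 W
P_in = P_out / η = 37300 / 0.829 = 44994 W
I_L = P_in / (√3·V_L·cosφ) = 44994 / (1.732 × 400 × 0.784) = 82.8 A

82.8 A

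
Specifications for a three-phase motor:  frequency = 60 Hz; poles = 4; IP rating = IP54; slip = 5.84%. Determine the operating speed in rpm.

1695 rpm

n_s = 120f/p = 120×60/4 = 1800 rpm
n = n_s(1 − s) = 1800 × (1 − 0.0584) = 1695 rpm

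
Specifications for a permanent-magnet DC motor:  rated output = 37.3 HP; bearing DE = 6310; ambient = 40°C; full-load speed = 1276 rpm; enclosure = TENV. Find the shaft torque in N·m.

P_out = 37.3 × 746 = 27826 W
ω = 2π × 1276/60 = 133.6 rad/s
τ = P_out/ω = 27826/133.6 = 208 N·m

208 N·m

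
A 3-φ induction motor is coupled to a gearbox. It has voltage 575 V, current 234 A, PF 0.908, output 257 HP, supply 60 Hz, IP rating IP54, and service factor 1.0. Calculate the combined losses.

P_in = √3·V·I·cosφ = 1.732×575×234×0.908 = 211601 W
P_out = 257×746 = 191722 W
Losses = P_in − P_out = 211601 − 191722 = 19879 W

19.9 kW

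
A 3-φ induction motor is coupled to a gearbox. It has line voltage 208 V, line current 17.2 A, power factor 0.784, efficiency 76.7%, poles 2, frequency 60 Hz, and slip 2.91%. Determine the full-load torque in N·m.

P_in = √3·V·I·cosφ = 1.732 × 208 × 17.2 × 0.784 = 4858 W
P_out = η·P_in = 0.767 × 4858 = 3726 W
n_s = 120×60/2 = 3600 rpm; n = 3600×(1−0.0291) = 3495 rpm
ω = 2π×3495/60 = 366 rad/s
τ = P_out/ω = 3726/366 = 10.2 N·m

10.2 N·m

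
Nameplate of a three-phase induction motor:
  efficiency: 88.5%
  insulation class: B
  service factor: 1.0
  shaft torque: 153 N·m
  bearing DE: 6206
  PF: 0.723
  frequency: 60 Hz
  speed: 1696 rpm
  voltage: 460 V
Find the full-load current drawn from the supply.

ω = 2π×1696/60 = 177.6 rad/s; P_out = τω = 153 × 177.6 = 27173 W
P_in = P_out / η = 27173 / 0.885 = 30704 W
I_L = P_in / (√3·V_L·cosφ) = 30704 / (1.732 × 460 × 0.723) = 53.3 A

53.3 A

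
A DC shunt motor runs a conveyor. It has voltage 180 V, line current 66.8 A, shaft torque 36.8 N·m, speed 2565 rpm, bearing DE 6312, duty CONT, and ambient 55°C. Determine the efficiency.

82.2 %

ω = 2π × 2565/60 = 268.6 rad/s; P_out = τω = 36.8 × 268.6 = 9884 W
P_in = V·I = 180 × 66.8 = 12024 W
η = P_out / P_in = 9884 / 12024 = 0.822 = 82.2%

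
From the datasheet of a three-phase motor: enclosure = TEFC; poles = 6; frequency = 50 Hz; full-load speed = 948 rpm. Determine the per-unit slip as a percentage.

5.2 %

n_s = 120f/p = 120×50/6 = 1000 rpm
s = (n_s − n)/n_s = (1000 − 948)/1000 = 0.0520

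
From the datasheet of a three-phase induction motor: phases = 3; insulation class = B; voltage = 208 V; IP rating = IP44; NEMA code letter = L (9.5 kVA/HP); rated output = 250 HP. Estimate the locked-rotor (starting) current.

S_LR = 9.5 × 250 = 2375 kVA
I_LR = S_LR/(√3·V_L) = 2375000/(1.732×208) = 6590 A

6590 A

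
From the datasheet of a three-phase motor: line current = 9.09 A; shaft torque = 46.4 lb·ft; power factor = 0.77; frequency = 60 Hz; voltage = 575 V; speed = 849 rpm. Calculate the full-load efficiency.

τ = 46.4 lb·ft × 1.356 = 62.92 N·m
ω = 2π × 849/60 = 88.91 rad/s; P_out = τω = 62.92 × 88.91 = 5594 W
P_in = √3·V_L·I_L·cosφ = 1.732 × 575 × 9.09 × 0.77 = 6971 W
η = P_out / P_in = 5594 / 6971 = 0.802 = 80.2%

80.2 %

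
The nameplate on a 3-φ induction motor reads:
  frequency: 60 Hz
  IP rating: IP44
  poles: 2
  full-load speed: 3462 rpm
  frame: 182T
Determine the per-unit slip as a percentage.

n_s = 120f/p = 120×60/2 = 3600 rpm
s = (n_s − n)/n_s = (3600 − 3462)/3600 = 0.0383

3.83 %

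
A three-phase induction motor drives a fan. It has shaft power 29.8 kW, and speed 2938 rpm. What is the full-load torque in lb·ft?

71.4 lb·ft

ω = 2π × 2938/60 = 307.7 rad/s
τ = P/ω = 29800/307.7 = 96.85 N·m
In lb·ft: 96.85/1.356 = 71.4 lb·ft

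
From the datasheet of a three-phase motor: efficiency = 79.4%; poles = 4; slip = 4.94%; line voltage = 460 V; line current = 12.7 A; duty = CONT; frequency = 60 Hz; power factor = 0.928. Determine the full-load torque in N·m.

41.6 N·m

P_in = √3·V·I·cosφ = 1.732 × 460 × 12.7 × 0.928 = 9390 W
P_out = η·P_in = 0.794 × 9390 = 7456 W
n_s = 120×60/4 = 1800 rpm; n = 1800×(1−0.0494) = 1711 rpm
ω = 2π×1711/60 = 179.2 rad/s
τ = P_out/ω = 7456/179.2 = 41.6 N·m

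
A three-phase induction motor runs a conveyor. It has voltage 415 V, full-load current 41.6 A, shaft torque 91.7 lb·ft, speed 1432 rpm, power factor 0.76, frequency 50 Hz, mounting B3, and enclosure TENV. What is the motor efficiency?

τ = 91.7 lb·ft × 1.356 = 124.3 N·m
ω = 2π × 1432/60 = 150 rad/s; P_out = τω = 124.3 × 150 = 18645 W
P_in = √3·V_L·I_L·cosφ = 1.732 × 415 × 41.6 × 0.76 = 22725 W
η = P_out / P_in = 18645 / 22725 = 0.820 = 82.0%

82.0 %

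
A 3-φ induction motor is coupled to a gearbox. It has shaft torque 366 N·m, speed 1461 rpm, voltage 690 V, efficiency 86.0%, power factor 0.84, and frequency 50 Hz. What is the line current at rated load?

ω = 2π×1461/60 = 153 rad/s; P_out = τω = 366 × 153 = 55998 W
P_in = P_out / η = 55998 / 0.860 = 65114 W
I_L = P_in / (√3·V_L·cosφ) = 65114 / (1.732 × 690 × 0.84) = 64.9 A

64.9 A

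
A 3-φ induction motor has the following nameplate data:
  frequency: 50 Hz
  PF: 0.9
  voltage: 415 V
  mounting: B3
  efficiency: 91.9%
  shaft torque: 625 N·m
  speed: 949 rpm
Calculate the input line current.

ω = 2π×949/60 = 99.38 rad/s; P_out = τω = 625 × 99.38 = 62113 W
P_in = P_out / η = 62113 / 0.919 = 67588 W
I_L = P_in / (√3·V_L·cosφ) = 67588 / (1.732 × 415 × 0.9) = 104 A

104 A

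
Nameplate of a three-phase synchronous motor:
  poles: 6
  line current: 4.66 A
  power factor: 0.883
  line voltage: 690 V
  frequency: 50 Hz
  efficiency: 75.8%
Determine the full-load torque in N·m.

P_in = √3·V·I·cosφ = 1.732 × 690 × 4.66 × 0.883 = 4917 W
P_out = η·P_in = 0.758 × 4917 = 3727 W
n = n_s = 120×50/6 = 1000 rpm (synchronous)
ω = 2π×1000/60 = 104.7 rad/s
τ = P_out/ω = 3727/104.7 = 35.6 N·m

35.6 N·m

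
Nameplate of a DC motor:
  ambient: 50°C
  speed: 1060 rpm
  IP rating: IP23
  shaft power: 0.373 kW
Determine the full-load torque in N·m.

ω = 2π × 1060/60 = 111 rad/s
τ = P/ω = 373/111 = 3.36 N·m

3.36 N·m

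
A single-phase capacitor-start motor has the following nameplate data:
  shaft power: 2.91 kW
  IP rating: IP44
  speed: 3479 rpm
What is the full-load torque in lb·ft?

ω = 2π × 3479/60 = 364.3 rad/s
τ = P/ω = 2910/364.3 = 7.988 N·m
In lb·ft: 7.988/1.356 = 5.89 lb·ft

5.89 lb·ft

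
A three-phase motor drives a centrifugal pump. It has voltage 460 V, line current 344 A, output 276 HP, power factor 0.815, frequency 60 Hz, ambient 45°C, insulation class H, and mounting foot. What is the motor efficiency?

92.2 %

P_out = 276 × 746 = 205896 W
P_in = √3·V_L·I_L·cosφ = 1.732 × 460 × 344 × 0.815 = 223368 W
η = P_out / P_in = 205896 / 223368 = 0.922 = 92.2%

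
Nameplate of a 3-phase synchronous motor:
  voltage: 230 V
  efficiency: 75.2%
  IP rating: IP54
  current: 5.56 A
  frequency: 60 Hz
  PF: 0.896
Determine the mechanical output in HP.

P_in = √3·V·I·cosφ = 1.732 × 230 × 5.56 × 0.896 = 1985 W
P_out = η·P_in = 0.752 × 1985 = 1493 W
= 1493/746 = 2 HP

2 HP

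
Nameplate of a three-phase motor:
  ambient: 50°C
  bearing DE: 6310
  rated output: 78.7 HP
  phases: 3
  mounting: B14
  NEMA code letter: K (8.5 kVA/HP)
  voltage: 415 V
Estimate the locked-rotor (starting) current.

S_LR = 8.5 × 78.7 = 668.95 kVA
I_LR = S_LR/(√3·V_L) = 668950/(1.732×415) = 931 A

931 A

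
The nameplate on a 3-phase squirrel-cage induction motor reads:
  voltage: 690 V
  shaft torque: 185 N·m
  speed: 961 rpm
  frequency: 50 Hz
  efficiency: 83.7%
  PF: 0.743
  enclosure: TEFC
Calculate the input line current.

25 A

ω = 2π×961/60 = 100.6 rad/s; P_out = τω = 185 × 100.6 = 18611 W
P_in = P_out / η = 18611 / 0.837 = 22235 W
I_L = P_in / (√3·V_L·cosφ) = 22235 / (1.732 × 690 × 0.743) = 25 A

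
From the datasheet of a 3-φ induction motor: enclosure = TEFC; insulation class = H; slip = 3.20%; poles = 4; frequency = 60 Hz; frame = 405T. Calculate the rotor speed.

1742 rpm

n_s = 120f/p = 120×60/4 = 1800 rpm
n = n_s(1 − s) = 1800 × (1 − 0.032) = 1742 rpm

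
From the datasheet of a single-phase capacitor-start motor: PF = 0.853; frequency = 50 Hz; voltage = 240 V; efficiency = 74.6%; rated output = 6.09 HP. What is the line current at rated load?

29.7 A

P_out = 6.09 × 746 = 4543 W
P_in = P_out / η = 4543 / 0.746 = 6090 W
I = P_in / (V·cosφ) = 6090 / (240 × 0.853) = 29.7 A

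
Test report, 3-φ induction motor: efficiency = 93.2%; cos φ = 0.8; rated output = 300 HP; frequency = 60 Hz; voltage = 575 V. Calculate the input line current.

P_out = 300 × 746 = 223800 W
P_in = P_out / η = 223800 / 0.932 = 240129 W
I_L = P_in / (√3·V_L·cosφ) = 240129 / (1.732 × 575 × 0.8) = 301 A

301 A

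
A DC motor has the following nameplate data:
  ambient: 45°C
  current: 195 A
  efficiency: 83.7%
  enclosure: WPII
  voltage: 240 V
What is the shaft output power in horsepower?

52.5 HP

P_in = V·I = 240 × 195 = 46800 W
P_out = η·P_in = 0.837 × 46800 = 39172 W
= 39172/746 = 52.5 HP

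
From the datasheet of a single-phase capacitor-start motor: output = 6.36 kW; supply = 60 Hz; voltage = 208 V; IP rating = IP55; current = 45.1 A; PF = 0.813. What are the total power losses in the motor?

1.27 kW

P_in = V·I·cosφ = 208×45.1×0.813 = 7627 W
P_out = 6360 W
Losses = P_in − P_out = 7627 − 6360 = 1267 W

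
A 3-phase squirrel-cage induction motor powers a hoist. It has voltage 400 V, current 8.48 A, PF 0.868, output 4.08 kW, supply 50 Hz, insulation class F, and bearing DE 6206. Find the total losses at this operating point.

P_in = √3·V·I·cosφ = 1.732×400×8.48×0.868 = 5099 W
P_out = 4080 W
Losses = P_in − P_out = 5099 − 4080 = 1019 W

1.02 kW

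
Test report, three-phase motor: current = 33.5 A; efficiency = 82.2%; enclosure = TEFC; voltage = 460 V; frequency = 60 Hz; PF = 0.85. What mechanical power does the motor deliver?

18.6 kW

P_in = √3·V·I·cosφ = 1.732 × 460 × 33.5 × 0.85 = 22687 W
P_out = η·P_in = 0.822 × 22687 = 18649 W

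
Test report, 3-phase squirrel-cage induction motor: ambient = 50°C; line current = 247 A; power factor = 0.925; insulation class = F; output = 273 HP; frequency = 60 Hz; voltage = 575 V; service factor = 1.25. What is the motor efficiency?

89.5 %

P_out = 273 × 746 = 203658 W
P_in = √3·V_L·I_L·cosφ = 1.732 × 575 × 247 × 0.925 = 227538 W
η = P_out / P_in = 203658 / 227538 = 0.895 = 89.5%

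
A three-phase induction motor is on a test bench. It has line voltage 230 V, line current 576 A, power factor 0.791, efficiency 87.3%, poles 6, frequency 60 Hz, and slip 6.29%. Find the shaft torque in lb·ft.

P_in = √3·V·I·cosφ = 1.732 × 230 × 576 × 0.791 = 181499 W
P_out = η·P_in = 0.873 × 181499 = 158449 W
n_s = 120×60/6 = 1200 rpm; n = 1200×(1−0.0629) = 1125 rpm
ω = 2π×1125/60 = 117.8 rad/s
τ = P_out/ω = 158449/117.8 = 1345 N·m
In lb·ft: 1345/1.356 = 992 lb·ft

992 lb·ft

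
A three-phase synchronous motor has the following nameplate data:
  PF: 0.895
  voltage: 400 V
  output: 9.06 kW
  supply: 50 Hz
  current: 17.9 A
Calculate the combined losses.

P_in = √3·V·I·cosφ = 1.732×400×17.9×0.895 = 11099 W
P_out = 9060 W
Losses = P_in − P_out = 11099 − 9060 = 2039 W

2.04 kW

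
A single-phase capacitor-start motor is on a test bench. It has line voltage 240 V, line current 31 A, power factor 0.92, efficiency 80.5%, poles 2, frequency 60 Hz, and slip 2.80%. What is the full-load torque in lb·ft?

P_in = V·I·cosφ = 240 × 31 × 0.92 = 6845 W
P_out = η·P_in = 0.805 × 6845 = 5510 W
n_s = 120×60/2 = 3600 rpm; n = 3600×(1−0.028) = 3499 rpm
ω = 2π×3499/60 = 366.4 rad/s
τ = P_out/ω = 5510/366.4 = 15.04 N·m
In lb·ft: 15.04/1.356 = 11.1 lb·ft

11.1 lb·ft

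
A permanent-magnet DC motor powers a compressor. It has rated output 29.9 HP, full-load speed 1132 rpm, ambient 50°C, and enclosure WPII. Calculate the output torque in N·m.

188 N·m

P_out = 29.9 × 746 = 22305 W
ω = 2π × 1132/60 = 118.5 rad/s
τ = P_out/ω = 22305/118.5 = 188 N·m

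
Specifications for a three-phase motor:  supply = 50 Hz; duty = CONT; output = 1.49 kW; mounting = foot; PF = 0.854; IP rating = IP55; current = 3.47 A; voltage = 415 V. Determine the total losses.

P_in = √3·V·I·cosφ = 1.732×415×3.47×0.854 = 2130 W
P_out = 1490 W
Losses = P_in − P_out = 2130 − 1490 = 640 W

640 W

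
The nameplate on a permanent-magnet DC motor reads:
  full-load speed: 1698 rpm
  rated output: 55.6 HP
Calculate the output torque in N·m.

P_out = 55.6 × 746 = 41478 W
ω = 2π × 1698/60 = 177.8 rad/s
τ = P_out/ω = 41478/177.8 = 233 N·m

233 N·m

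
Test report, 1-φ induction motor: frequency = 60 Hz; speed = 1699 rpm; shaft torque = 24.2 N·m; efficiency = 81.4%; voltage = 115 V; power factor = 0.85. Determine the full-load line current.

ω = 2π×1699/60 = 177.9 rad/s; P_out = τω = 24.2 × 177.9 = 4305 W
P_in = P_out / η = 4305 / 0.814 = 5289 W
I = P_in / (V·cosφ) = 5289 / (115 × 0.85) = 54.1 A

54.1 A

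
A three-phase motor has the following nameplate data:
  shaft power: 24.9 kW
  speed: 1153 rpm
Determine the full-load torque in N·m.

ω = 2π × 1153/60 = 120.7 rad/s
τ = P/ω = 24900/120.7 = 206 N·m

206 N·m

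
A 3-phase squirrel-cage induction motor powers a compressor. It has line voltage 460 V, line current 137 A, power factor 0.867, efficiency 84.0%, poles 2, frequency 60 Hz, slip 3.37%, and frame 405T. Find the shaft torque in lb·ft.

161 lb·ft

P_in = √3·V·I·cosφ = 1.732 × 460 × 137 × 0.867 = 94634 W
P_out = η·P_in = 0.84 × 94634 = 79493 W
n_s = 120×60/2 = 3600 rpm; n = 3600×(1−0.0337) = 3479 rpm
ω = 2π×3479/60 = 364.3 rad/s
τ = P_out/ω = 79493/364.3 = 218.2 N·m
In lb·ft: 218.2/1.356 = 161 lb·ft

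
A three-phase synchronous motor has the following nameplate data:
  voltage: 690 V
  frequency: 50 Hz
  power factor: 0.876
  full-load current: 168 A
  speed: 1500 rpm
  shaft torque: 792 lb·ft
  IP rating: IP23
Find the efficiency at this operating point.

τ = 792 lb·ft × 1.356 = 1074 N·m
ω = 2π × 1500/60 = 157.1 rad/s; P_out = τω = 1074 × 157.1 = 168725 W
P_in = √3·V_L·I_L·cosφ = 1.732 × 690 × 168 × 0.876 = 175878 W
η = P_out / P_in = 168725 / 175878 = 0.959 = 95.9%

95.9 %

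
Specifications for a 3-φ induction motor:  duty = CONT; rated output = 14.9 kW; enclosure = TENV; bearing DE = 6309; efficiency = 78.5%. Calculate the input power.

P_out = 14900 W
P_in = P_out/η = 14900/0.785 = 18981 W = 19 kW

19 kW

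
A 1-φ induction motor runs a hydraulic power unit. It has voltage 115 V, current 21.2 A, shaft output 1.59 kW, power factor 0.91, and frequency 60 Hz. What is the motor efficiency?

71.7 %

P_out = 1.59 kW = 1590 W
P_in = V·I·cosφ = 115 × 21.2 × 0.91 = 2219 W
η = P_out / P_in = 1590 / 2219 = 0.717 = 71.7%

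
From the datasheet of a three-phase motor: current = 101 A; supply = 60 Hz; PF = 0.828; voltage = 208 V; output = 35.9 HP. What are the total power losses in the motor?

P_in = √3·V·I·cosφ = 1.732×208×101×0.828 = 30127 W
P_out = 35.9×746 = 26781 W
Losses = P_in − P_out = 30127 − 26781 = 3346 W

3.35 kW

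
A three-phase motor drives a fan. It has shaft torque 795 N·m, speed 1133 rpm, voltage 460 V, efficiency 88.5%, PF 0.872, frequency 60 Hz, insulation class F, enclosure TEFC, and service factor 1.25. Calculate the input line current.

153 A

ω = 2π×1133/60 = 118.6 rad/s; P_out = τω = 795 × 118.6 = 94287 W
P_in = P_out / η = 94287 / 0.885 = 106539 W
I_L = P_in / (√3·V_L·cosφ) = 106539 / (1.732 × 460 × 0.872) = 153 A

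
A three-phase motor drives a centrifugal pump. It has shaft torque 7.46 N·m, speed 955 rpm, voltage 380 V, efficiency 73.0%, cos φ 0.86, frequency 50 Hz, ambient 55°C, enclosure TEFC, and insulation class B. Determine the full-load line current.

1.81 A

ω = 2π×955/60 = 100 rad/s; P_out = τω = 7.46 × 100 = 746 W
P_in = P_out / η = 746 / 0.730 = 1022 W
I_L = P_in / (√3·V_L·cosφ) = 1022 / (1.732 × 380 × 0.86) = 1.81 A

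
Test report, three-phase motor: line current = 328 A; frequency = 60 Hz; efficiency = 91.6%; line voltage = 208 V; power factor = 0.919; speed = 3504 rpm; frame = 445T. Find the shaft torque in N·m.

P_in = √3·V·I·cosφ = 1.732 × 208 × 328 × 0.919 = 108593 W
P_out = η·P_in = 0.916 × 108593 = 99471 W
n = 3504 rpm
ω = 2π×3504/60 = 366.9 rad/s
τ = P_out/ω = 99471/366.9 = 271 N·m

271 N·m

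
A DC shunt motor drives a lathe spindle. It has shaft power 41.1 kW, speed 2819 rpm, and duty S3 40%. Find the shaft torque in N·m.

ω = 2π × 2819/60 = 295.2 rad/s
τ = P/ω = 41100/295.2 = 139 N·m

139 N·m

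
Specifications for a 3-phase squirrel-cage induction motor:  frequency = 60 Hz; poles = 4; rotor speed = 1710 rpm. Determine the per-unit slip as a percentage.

n_s = 120f/p = 120×60/4 = 1800 rpm
s = (n_s − n)/n_s = (1800 − 1710)/1800 = 0.0500

5.00 %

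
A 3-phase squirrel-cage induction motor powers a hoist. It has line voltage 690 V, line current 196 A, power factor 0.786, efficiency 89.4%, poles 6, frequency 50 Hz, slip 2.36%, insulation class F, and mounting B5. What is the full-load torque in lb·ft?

1190 lb·ft

P_in = √3·V·I·cosφ = 1.732 × 690 × 196 × 0.786 = 184109 W
P_out = η·P_in = 0.894 × 184109 = 164593 W
n_s = 120×50/6 = 1000 rpm; n = 1000×(1−0.0236) = 976 rpm
ω = 2π×976/60 = 102.2 rad/s
τ = P_out/ω = 164593/102.2 = 1610 N·m
In lb·ft: 1610/1.356 = 1190 lb·ft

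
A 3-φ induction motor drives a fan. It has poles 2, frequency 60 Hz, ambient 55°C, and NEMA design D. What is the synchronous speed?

n_s = 120f/p = 120×60/2 = 3600 rpm

3600 rpm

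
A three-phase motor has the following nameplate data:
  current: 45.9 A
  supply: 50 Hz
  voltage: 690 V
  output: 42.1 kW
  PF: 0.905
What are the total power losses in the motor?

P_in = √3·V·I·cosφ = 1.732×690×45.9×0.905 = 49643 W
P_out = 42100 W
Losses = P_in − P_out = 49643 − 42100 = 7543 W

7540 W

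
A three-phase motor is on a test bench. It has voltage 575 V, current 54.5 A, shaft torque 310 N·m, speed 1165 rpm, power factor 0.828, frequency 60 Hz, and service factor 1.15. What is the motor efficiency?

84.2 %

ω = 2π × 1165/60 = 122 rad/s; P_out = τω = 310 × 122 = 37820 W
P_in = √3·V_L·I_L·cosφ = 1.732 × 575 × 54.5 × 0.828 = 44941 W
η = P_out / P_in = 37820 / 44941 = 0.842 = 84.2%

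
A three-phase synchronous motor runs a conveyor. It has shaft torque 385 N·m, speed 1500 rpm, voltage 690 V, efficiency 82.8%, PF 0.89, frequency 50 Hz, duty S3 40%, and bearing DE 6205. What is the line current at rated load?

ω = 2π×1500/60 = 157.1 rad/s; P_out = τω = 385 × 157.1 = 60484 W
P_in = P_out / η = 60484 / 0.828 = 73048 W
I_L = P_in / (√3·V_L·cosφ) = 73048 / (1.732 × 690 × 0.89) = 68.7 A

68.7 A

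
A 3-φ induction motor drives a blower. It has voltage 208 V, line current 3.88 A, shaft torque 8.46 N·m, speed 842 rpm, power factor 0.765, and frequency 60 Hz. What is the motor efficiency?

ω = 2π × 842/60 = 88.17 rad/s; P_out = τω = 8.46 × 88.17 = 746 W
P_in = √3·V_L·I_L·cosφ = 1.732 × 208 × 3.88 × 0.765 = 1069 W
η = P_out / P_in = 746 / 1069 = 0.698 = 69.8%

69.8 %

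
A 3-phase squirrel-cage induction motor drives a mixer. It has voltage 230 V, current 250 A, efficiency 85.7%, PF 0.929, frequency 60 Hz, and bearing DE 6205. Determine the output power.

79.3 kW

P_in = √3·V·I·cosφ = 1.732 × 230 × 250 × 0.929 = 92519 W
P_out = η·P_in = 0.857 × 92519 = 79289 W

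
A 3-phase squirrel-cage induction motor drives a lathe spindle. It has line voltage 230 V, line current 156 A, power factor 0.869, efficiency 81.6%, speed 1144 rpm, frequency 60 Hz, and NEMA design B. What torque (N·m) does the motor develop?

368 N·m

P_in = √3·V·I·cosφ = 1.732 × 230 × 156 × 0.869 = 54003 W
P_out = η·P_in = 0.816 × 54003 = 44066 W
n = 1144 rpm
ω = 2π×1144/60 = 119.8 rad/s
τ = P_out/ω = 44066/119.8 = 368 N·m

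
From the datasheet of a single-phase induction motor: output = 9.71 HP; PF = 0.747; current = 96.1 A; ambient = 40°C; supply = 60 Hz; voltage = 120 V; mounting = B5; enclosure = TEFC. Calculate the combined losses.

P_in = V·I·cosφ = 120×96.1×0.747 = 8614 W
P_out = 9.71×746 = 7244 W
Losses = P_in − P_out = 8614 − 7244 = 1370 W

1370 W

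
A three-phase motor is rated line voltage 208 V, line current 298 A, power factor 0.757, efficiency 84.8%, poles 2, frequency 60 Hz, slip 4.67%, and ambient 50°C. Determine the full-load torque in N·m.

192 N·m

P_in = √3·V·I·cosφ = 1.732 × 208 × 298 × 0.757 = 81269 W
P_out = η·P_in = 0.848 × 81269 = 68916 W
n_s = 120×60/2 = 3600 rpm; n = 3600×(1−0.0467) = 3432 rpm
ω = 2π×3432/60 = 359.4 rad/s
τ = P_out/ω = 68916/359.4 = 192 N·m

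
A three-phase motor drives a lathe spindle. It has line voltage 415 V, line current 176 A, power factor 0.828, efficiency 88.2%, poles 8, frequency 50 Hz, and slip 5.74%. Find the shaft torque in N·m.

P_in = √3·V·I·cosφ = 1.732 × 415 × 176 × 0.828 = 104746 W
P_out = η·P_in = 0.882 × 104746 = 92386 W
n_s = 120×50/8 = 750 rpm; n = 750×(1−0.0574) = 707 rpm
ω = 2π×707/60 = 74.04 rad/s
τ = P_out/ω = 92386/74.04 = 1250 N·m

1250 N·m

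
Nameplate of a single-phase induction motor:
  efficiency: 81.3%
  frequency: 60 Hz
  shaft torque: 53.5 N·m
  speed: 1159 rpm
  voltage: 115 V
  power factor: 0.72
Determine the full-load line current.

96.5 A

ω = 2π×1159/60 = 121.4 rad/s; P_out = τω = 53.5 × 121.4 = 6495 W
P_in = P_out / η = 6495 / 0.813 = 7989 W
I = P_in / (V·cosφ) = 7989 / (115 × 0.72) = 96.5 A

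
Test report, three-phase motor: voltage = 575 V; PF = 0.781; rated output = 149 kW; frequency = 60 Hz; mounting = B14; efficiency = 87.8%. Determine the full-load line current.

218 A

P_out = 149 kW = 149000 W
P_in = P_out / η = 149000 / 0.878 = 169704 W
I_L = P_in / (√3·V_L·cosφ) = 169704 / (1.732 × 575 × 0.781) = 218 A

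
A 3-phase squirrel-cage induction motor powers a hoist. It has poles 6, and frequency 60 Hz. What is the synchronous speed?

1200 rpm

n_s = 120f/p = 120×60/6 = 1200 rpm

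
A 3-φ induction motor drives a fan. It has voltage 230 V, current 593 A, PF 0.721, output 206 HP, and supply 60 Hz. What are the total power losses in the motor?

P_in = √3·V·I·cosφ = 1.732×230×593×0.721 = 170320 W
P_out = 206×746 = 153676 W
Losses = P_in − P_out = 170320 − 153676 = 16644 W

16600 W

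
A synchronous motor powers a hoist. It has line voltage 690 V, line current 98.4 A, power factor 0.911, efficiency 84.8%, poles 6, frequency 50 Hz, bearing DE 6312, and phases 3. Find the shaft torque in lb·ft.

640 lb·ft

P_in = √3·V·I·cosφ = 1.732 × 690 × 98.4 × 0.911 = 107130 W
P_out = η·P_in = 0.848 × 107130 = 90846 W
n = n_s = 120×50/6 = 1000 rpm (synchronous)
ω = 2π×1000/60 = 104.7 rad/s
τ = P_out/ω = 90846/104.7 = 867.7 N·m
In lb·ft: 867.7/1.356 = 640 lb·ft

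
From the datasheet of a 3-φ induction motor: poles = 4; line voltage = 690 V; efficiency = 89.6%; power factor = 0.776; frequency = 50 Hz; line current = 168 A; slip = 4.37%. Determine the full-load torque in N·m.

929 N·m

P_in = √3·V·I·cosφ = 1.732 × 690 × 168 × 0.776 = 155800 W
P_out = η·P_in = 0.896 × 155800 = 139597 W
n_s = 120×50/4 = 1500 rpm; n = 1500×(1−0.0437) = 1434 rpm
ω = 2π×1434/60 = 150.2 rad/s
τ = P_out/ω = 139597/150.2 = 929 N·m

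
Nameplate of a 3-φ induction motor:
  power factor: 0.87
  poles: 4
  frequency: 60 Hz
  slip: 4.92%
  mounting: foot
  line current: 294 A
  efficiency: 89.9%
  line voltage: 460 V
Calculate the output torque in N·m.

1020 N·m

P_in = √3·V·I·cosφ = 1.732 × 460 × 294 × 0.87 = 203785 W
P_out = η·P_in = 0.899 × 203785 = 183203 W
n_s = 120×60/4 = 1800 rpm; n = 1800×(1−0.0492) = 1711 rpm
ω = 2π×1711/60 = 179.2 rad/s
τ = P_out/ω = 183203/179.2 = 1020 N·m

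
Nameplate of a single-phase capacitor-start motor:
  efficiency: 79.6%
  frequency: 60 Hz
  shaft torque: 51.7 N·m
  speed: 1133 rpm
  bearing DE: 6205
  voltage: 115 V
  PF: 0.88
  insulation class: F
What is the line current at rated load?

76.1 A

ω = 2π×1133/60 = 118.6 rad/s; P_out = τω = 51.7 × 118.6 = 6132 W
P_in = P_out / η = 6132 / 0.796 = 7704 W
I = P_in / (V·cosφ) = 7704 / (115 × 0.88) = 76.1 A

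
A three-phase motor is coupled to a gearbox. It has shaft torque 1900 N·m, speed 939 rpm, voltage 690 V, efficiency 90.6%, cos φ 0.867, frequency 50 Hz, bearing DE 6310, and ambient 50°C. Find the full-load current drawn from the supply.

ω = 2π×939/60 = 98.33 rad/s; P_out = τω = 1900 × 98.33 = 186827 W
P_in = P_out / η = 186827 / 0.906 = 206211 W
I_L = P_in / (√3·V_L·cosφ) = 206211 / (1.732 × 690 × 0.867) = 199 A

199 A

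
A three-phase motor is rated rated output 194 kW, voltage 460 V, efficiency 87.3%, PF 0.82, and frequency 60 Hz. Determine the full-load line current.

340 A

P_out = 194 kW = 194000 W
P_in = P_out / η = 194000 / 0.873 = 222222 W
I_L = P_in / (√3·V_L·cosφ) = 222222 / (1.732 × 460 × 0.82) = 340 A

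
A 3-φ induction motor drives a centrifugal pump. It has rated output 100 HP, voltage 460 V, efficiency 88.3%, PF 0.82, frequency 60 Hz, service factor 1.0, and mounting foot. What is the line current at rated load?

P_out = 100 × 746 = 74600 W
P_in = P_out / η = 74600 / 0.883 = 84485 W
I_L = P_in / (√3·V_L·cosφ) = 84485 / (1.732 × 460 × 0.82) = 129 A

129 A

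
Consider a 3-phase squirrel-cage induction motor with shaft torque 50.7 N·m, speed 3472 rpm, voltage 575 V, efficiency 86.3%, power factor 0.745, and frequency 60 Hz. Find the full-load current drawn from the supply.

28.8 A

ω = 2π×3472/60 = 363.6 rad/s; P_out = τω = 50.7 × 363.6 = 18435 W
P_in = P_out / η = 18435 / 0.863 = 21362 W
I_L = P_in / (√3·V_L·cosφ) = 21362 / (1.732 × 575 × 0.745) = 28.8 A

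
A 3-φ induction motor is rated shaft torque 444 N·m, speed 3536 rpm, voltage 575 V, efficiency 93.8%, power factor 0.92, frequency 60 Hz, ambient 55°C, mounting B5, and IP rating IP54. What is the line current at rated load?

191 A

ω = 2π×3536/60 = 370.3 rad/s; P_out = τω = 444 × 370.3 = 164413 W
P_in = P_out / η = 164413 / 0.938 = 175280 W
I_L = P_in / (√3·V_L·cosφ) = 175280 / (1.732 × 575 × 0.92) = 191 A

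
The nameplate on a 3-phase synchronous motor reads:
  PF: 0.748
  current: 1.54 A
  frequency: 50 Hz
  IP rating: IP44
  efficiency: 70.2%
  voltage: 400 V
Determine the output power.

0.56 kW

P_in = √3·V·I·cosφ = 1.732 × 400 × 1.54 × 0.748 = 798 W
P_out = η·P_in = 0.702 × 798 = 560 W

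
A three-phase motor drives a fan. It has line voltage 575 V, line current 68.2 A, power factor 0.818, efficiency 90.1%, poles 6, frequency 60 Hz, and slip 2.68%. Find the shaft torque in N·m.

P_in = √3·V·I·cosφ = 1.732 × 575 × 68.2 × 0.818 = 55559 W
P_out = η·P_in = 0.901 × 55559 = 50059 W
n_s = 120×60/6 = 1200 rpm; n = 1200×(1−0.0268) = 1168 rpm
ω = 2π×1168/60 = 122.3 rad/s
τ = P_out/ω = 50059/122.3 = 409 N·m

409 N·m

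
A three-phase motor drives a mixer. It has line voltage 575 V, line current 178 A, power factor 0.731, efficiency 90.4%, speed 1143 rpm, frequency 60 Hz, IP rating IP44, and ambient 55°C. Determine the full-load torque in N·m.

P_in = √3·V·I·cosφ = 1.732 × 575 × 178 × 0.731 = 129585 W
P_out = η·P_in = 0.904 × 129585 = 117145 W
n = 1143 rpm
ω = 2π×1143/60 = 119.7 rad/s
τ = P_out/ω = 117145/119.7 = 979 N·m

979 N·m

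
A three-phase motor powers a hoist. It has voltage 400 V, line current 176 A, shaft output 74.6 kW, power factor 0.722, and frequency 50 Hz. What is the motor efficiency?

P_out = 74.6 kW = 74600 W
P_in = √3·V_L·I_L·cosφ = 1.732 × 400 × 176 × 0.722 = 88035 W
η = P_out / P_in = 74600 / 88035 = 0.847 = 84.7%

84.7 %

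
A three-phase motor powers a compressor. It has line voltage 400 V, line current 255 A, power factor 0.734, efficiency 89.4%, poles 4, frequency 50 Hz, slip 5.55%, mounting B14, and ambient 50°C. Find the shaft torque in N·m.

781 N·m

P_in = √3·V·I·cosφ = 1.732 × 400 × 255 × 0.734 = 129671 W
P_out = η·P_in = 0.894 × 129671 = 115926 W
n_s = 120×50/4 = 1500 rpm; n = 1500×(1−0.0555) = 1417 rpm
ω = 2π×1417/60 = 148.4 rad/s
τ = P_out/ω = 115926/148.4 = 781 N·m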